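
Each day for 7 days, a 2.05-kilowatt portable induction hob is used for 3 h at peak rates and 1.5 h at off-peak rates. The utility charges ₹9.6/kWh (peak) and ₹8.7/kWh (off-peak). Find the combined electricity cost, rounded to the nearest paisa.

₹600.55

Peak energy = 2.05 kW × 3 h × 7 = 43.05 kWh
Off-peak energy = 2.05 kW × 1.5 h × 7 = 21.525 kWh
Cost = 43.05 × ₹9.6 + 21.525 × ₹8.7 = ₹413.28 + ₹187.2675 = ₹600.55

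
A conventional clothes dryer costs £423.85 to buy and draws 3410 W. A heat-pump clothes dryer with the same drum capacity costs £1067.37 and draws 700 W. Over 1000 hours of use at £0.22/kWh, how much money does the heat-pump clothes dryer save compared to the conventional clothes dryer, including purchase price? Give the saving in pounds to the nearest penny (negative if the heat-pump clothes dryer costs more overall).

conventional clothes dryer: £423.85 + (3410/1000) kW × 1000 h × £0.22 = £423.85 + £750.2 = £1174.05
heat-pump clothes dryer: £1067.37 + (700/1000) kW × 1000 h × £0.22 = £1067.37 + £154 = £1221.37
Saving = £1174.05 − £1221.37 = −£47.32

-£47.32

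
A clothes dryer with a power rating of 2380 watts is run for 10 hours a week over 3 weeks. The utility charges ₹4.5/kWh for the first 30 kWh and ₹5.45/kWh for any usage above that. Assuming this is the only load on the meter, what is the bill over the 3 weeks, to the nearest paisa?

Runtime = 10 h/week × 3 weeks = 30 h
Energy = 2.38 kW × 30 h = 71.4 kWh
Tier 1 (0–30 kWh): 30 × ₹4.5 = ₹135
Above 30 kWh: 41.4 × ₹5.45 = ₹225.63
Bill = ₹360.63

₹360.63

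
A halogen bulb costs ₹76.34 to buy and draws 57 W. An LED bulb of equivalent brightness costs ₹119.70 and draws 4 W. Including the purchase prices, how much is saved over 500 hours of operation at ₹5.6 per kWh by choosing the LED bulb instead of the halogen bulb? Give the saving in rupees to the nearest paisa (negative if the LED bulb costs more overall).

₹105.04

halogen bulb: ₹76.34 + (57/1000) kW × 500 h × ₹5.6 = ₹76.34 + ₹159.6 = ₹235.94
LED bulb: ₹119.70 + (4/1000) kW × 500 h × ₹5.6 = ₹119.70 + ₹11.2 = ₹130.9
Saving = ₹235.94 − ₹130.9 = ₹105.04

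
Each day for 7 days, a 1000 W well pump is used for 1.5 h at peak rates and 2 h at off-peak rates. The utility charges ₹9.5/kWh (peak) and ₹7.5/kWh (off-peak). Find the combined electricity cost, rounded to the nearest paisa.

Peak energy = 1 kW × 1.5 h × 7 = 10.5 kWh
Off-peak energy = 1 kW × 2 h × 7 = 14 kWh
Cost = 10.5 × ₹9.5 + 14 × ₹7.5 = ₹99.75 + ₹105 = ₹204.75

₹204.75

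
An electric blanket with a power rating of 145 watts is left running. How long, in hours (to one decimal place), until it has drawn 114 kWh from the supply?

Hours = 114 kWh ÷ 0.145 kW = 786.2 h

786.2 h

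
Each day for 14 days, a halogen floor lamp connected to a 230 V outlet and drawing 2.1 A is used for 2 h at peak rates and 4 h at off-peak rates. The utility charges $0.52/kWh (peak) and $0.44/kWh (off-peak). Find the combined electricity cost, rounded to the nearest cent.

Power = 2.1 A × 230 V = 483 W = 0.483 kW
Peak energy = 0.483 kW × 2 h × 14 = 13.524 kWh
Off-peak energy = 0.483 kW × 4 h × 14 = 27.048 kWh
Cost = 13.524 × $0.52 + 27.048 × $0.44 = $7.03248 + $11.90112 = $18.93

$18.93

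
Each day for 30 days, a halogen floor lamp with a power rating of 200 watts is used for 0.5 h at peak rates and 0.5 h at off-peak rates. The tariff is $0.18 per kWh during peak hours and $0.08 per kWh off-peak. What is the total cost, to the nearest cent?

Peak energy = 0.2 kW × 0.5 h × 30 = 3 kWh
Off-peak energy = 0.2 kW × 0.5 h × 30 = 3 kWh
Cost = 3 × $0.18 + 3 × $0.08 = $0.54 + $0.24 = $0.78

$0.78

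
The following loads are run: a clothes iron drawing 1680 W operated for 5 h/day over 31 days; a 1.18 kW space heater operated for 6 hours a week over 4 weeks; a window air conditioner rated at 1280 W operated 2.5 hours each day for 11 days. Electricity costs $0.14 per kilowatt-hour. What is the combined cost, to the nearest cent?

$45.35

clothes iron: Runtime = 5 h/day × 31 days = 155 h
clothes iron: 1.68 kW × 155 h = 260.4 kWh
space heater: Runtime = 6 h/week × 4 weeks = 24 h
space heater: 1.18 kW × 24 h = 28.32 kWh
window air conditioner: Runtime = 2.5 h/day × 11 days = 27.5 h
window air conditioner: 1.28 kW × 27.5 h = 35.2 kWh
Total energy = 323.92 kWh
Cost = 323.92 × $0.14 = $45.35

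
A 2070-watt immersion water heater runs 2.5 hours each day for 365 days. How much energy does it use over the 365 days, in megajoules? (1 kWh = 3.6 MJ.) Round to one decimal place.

6800.0 MJ

Runtime = 2.5 h/day × 365 days = 912.5 h
Energy = 2.07 kW × 912.5 h = 1888.875 kWh
= 1888.875 × 3.6 MJ = 6800.0 MJ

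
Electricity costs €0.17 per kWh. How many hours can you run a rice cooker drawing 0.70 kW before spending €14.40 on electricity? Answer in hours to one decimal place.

Energy available = €14.40 ÷ €0.17/kWh = 84.7059 kWh
Hours = 84.7059 kWh ÷ 0.7 kW = 121.0 h

121.0 h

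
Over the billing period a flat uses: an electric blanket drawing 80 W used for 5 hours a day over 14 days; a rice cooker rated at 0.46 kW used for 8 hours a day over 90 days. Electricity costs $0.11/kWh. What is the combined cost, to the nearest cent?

$37.05

electric blanket: Runtime = 5 h/day × 14 days = 70 h
electric blanket: 0.08 kW × 70 h = 5.6 kWh
rice cooker: Runtime = 8 h/day × 90 days = 720 h
rice cooker: 0.46 kW × 720 h = 331.2 kWh
Total energy = 336.8 kWh
Cost = 336.8 × $0.11 = $37.05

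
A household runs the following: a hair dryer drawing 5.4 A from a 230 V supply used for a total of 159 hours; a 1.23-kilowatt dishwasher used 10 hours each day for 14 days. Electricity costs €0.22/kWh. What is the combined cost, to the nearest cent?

€81.33

hair dryer: Power = 5.4 A × 230 V = 1242 W = 1.242 kW
hair dryer: 1.242 kW × 159 h = 197.478 kWh
dishwasher: Runtime = 10 h/day × 14 days = 140 h
dishwasher: 1.23 kW × 140 h = 172.2 kWh
Total energy = 369.678 kWh
Cost = 369.678 × €0.22 = €81.33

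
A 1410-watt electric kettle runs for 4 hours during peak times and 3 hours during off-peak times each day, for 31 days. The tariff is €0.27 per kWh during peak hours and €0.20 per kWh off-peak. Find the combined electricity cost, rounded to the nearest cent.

Peak energy = 1.41 kW × 4 h × 31 = 174.84 kWh
Off-peak energy = 1.41 kW × 3 h × 31 = 131.13 kWh
Cost = 174.84 × €0.27 + 131.13 × €0.20 = €47.2068 + €26.226 = €73.43

€73.43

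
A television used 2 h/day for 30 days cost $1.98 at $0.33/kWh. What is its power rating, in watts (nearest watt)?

100 W

Energy = $1.98 ÷ $0.33/kWh = 6 kWh
Runtime = 2 h/day × 30 days = 60 h
Power = 6 kWh ÷ 60 h = 0.1 kW = 100 W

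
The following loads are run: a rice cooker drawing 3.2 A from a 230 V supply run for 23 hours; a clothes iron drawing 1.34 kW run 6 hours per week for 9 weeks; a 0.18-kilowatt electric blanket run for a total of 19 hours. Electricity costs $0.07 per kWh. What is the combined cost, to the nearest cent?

$6.49

rice cooker: Power = 3.2 A × 230 V = 736 W = 0.736 kW
rice cooker: 0.736 kW × 23 h = 16.928 kWh
clothes iron: Runtime = 6 h/week × 9 weeks = 54 h
clothes iron: 1.34 kW × 54 h = 72.36 kWh
electric blanket: 0.18 kW × 19 h = 3.42 kWh
Total energy = 92.708 kWh
Cost = 92.708 × $0.07 = $6.49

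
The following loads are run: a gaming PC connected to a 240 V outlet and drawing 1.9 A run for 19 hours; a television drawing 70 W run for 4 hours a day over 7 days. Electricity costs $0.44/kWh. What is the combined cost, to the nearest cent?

$4.67

gaming PC: Power = 1.9 A × 240 V = 456 W = 0.456 kW
gaming PC: 0.456 kW × 19 h = 8.664 kWh
television: Runtime = 4 h/day × 7 days = 28 h
television: 0.07 kW × 28 h = 1.96 kWh
Total energy = 10.624 kWh
Cost = 10.624 × $0.44 = $4.67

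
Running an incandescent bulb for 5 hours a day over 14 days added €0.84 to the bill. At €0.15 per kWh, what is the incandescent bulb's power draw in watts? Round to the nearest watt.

80 W

Energy = €0.84 ÷ €0.15/kWh = 5.6 kWh
Runtime = 5 h/day × 14 days = 70 h
Power = 5.6 kWh ÷ 70 h = 0.08 kW = 80 W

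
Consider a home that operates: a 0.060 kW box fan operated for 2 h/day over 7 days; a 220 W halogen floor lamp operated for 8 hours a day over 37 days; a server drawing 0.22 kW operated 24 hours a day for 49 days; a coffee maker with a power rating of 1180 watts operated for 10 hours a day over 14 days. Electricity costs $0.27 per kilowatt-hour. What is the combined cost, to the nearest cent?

$132.27

box fan: Runtime = 2 h/day × 7 days = 14 h
box fan: 0.06 kW × 14 h = 0.84 kWh
halogen floor lamp: Runtime = 8 h/day × 37 days = 296 h
halogen floor lamp: 0.22 kW × 296 h = 65.12 kWh
server: Runtime = 24 h × 49 = 1176 h
server: 0.22 kW × 1176 h = 258.72 kWh
coffee maker: Runtime = 10 h/day × 14 days = 140 h
coffee maker: 1.18 kW × 140 h = 165.2 kWh
Total energy = 489.88 kWh
Cost = 489.88 × $0.27 = $132.27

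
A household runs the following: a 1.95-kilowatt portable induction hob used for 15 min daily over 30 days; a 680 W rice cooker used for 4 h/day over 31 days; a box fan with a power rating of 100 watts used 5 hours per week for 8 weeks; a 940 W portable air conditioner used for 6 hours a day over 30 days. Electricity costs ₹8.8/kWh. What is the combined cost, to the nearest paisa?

₹2394.88

portable induction hob: Runtime = 15 min × 30 = 450 min = 7.5 h
portable induction hob: 1.95 kW × 7.5 h = 14.625 kWh
rice cooker: Runtime = 4 h/day × 31 days = 124 h
rice cooker: 0.68 kW × 124 h = 84.32 kWh
box fan: Runtime = 5 h/week × 8 weeks = 40 h
box fan: 0.1 kW × 40 h = 4 kWh
portable air conditioner: Runtime = 6 h/day × 30 days = 180 h
portable air conditioner: 0.94 kW × 180 h = 169.2 kWh
Total energy = 272.145 kWh
Cost = 272.145 × ₹8.8 = ₹2394.88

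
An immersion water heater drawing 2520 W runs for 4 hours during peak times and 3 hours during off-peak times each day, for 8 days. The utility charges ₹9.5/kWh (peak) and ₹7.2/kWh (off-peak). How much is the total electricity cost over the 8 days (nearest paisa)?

Peak energy = 2.52 kW × 4 h × 8 = 80.64 kWh
Off-peak energy = 2.52 kW × 3 h × 8 = 60.48 kWh
Cost = 80.64 × ₹9.5 + 60.48 × ₹7.2 = ₹766.08 + ₹435.456 = ₹1201.54

₹1201.54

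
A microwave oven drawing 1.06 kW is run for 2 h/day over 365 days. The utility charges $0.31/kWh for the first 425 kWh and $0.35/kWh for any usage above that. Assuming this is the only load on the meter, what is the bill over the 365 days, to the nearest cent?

Runtime = 2 h/day × 365 days = 730 h
Energy = 1.06 kW × 730 h = 773.8 kWh
Tier 1 (0–425 kWh): 425 × $0.31 = $131.75
Above 425 kWh: 348.8 × $0.35 = $122.08
Bill = $253.83

$253.83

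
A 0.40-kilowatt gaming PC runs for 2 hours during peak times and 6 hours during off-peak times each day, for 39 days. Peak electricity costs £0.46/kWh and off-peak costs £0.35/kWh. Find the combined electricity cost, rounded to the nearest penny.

£47.11

Peak energy = 0.4 kW × 2 h × 39 = 31.2 kWh
Off-peak energy = 0.4 kW × 6 h × 39 = 93.6 kWh
Cost = 31.2 × £0.46 + 93.6 × £0.35 = £14.352 + £32.76 = £47.11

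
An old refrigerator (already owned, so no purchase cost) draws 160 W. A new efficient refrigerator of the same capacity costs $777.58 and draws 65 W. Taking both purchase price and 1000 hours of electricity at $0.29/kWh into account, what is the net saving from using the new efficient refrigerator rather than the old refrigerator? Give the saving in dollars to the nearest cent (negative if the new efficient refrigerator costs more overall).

-$750.03

old refrigerator: $0.00 + (160/1000) kW × 1000 h × $0.29 = $0.00 + $46.4 = $46.4
new efficient refrigerator: $777.58 + (65/1000) kW × 1000 h × $0.29 = $777.58 + $18.85 = $796.43
Saving = $46.4 − $796.43 = −$750.03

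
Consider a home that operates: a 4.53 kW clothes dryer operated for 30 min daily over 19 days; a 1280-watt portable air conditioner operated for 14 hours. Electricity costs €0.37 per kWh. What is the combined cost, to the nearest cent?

clothes dryer: Runtime = 30 min × 19 = 570 min = 9.5 h
clothes dryer: 4.53 kW × 9.5 h = 43.035 kWh
portable air conditioner: 1.28 kW × 14 h = 17.92 kWh
Total energy = 60.955 kWh
Cost = 60.955 × €0.37 = €22.55

€22.55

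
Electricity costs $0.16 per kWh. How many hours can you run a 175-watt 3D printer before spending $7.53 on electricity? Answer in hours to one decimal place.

268.9 h

Energy available = $7.53 ÷ $0.16/kWh = 47.0625 kWh
Hours = 47.0625 kWh ÷ 0.175 kW = 268.9 h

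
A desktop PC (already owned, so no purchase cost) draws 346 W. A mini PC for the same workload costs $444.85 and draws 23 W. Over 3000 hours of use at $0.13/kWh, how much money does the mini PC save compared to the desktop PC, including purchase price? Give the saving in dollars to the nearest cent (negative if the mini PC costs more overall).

-$318.88

desktop PC: $0.00 + (346/1000) kW × 3000 h × $0.13 = $0.00 + $134.94 = $134.94
mini PC: $444.85 + (23/1000) kW × 3000 h × $0.13 = $444.85 + $8.97 = $453.82
Saving = $134.94 − $453.82 = −$318.88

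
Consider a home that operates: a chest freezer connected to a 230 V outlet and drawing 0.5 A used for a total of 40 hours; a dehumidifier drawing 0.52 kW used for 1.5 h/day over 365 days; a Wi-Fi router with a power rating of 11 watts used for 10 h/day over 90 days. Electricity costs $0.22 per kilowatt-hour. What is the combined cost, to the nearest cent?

chest freezer: Power = 0.5 A × 230 V = 115 W = 0.115 kW
chest freezer: 0.115 kW × 40 h = 4.6 kWh
dehumidifier: Runtime = 1.5 h/day × 365 days = 547.5 h
dehumidifier: 0.52 kW × 547.5 h = 284.7 kWh
Wi-Fi router: Runtime = 10 h/day × 90 days = 900 h
Wi-Fi router: 0.011 kW × 900 h = 9.9 kWh
Total energy = 299.2 kWh
Cost = 299.2 × $0.22 = $65.82

$65.82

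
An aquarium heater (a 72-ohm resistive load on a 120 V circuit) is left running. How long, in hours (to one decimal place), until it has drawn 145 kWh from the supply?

Power = V²/R = 120²/72 = 200 W = 0.2 kW
Hours = 145 kWh ÷ 0.2 kW = 725.0 h

725.0 h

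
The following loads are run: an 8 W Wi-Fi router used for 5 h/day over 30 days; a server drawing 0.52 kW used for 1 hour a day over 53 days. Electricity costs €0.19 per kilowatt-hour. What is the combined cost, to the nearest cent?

Wi-Fi router: Runtime = 5 h/day × 30 days = 150 h
Wi-Fi router: 0.008 kW × 150 h = 1.2 kWh
server: Runtime = 1 h/day × 53 days = 53 h
server: 0.52 kW × 53 h = 27.56 kWh
Total energy = 28.76 kWh
Cost = 28.76 × €0.19 = €5.46

€5.46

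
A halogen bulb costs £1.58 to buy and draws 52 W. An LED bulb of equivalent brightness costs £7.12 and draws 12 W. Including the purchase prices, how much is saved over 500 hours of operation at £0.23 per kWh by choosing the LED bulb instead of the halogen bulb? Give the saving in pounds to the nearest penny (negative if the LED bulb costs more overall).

-£0.94

halogen bulb: £1.58 + (52/1000) kW × 500 h × £0.23 = £1.58 + £5.98 = £7.56
LED bulb: £7.12 + (12/1000) kW × 500 h × £0.23 = £7.12 + £1.38 = £8.5
Saving = £7.56 − £8.5 = −£0.94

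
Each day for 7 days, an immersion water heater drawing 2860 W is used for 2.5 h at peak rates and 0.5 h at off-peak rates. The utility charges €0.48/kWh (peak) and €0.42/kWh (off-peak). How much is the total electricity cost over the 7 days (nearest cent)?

Peak energy = 2.86 kW × 2.5 h × 7 = 50.05 kWh
Off-peak energy = 2.86 kW × 0.5 h × 7 = 10.01 kWh
Cost = 50.05 × €0.48 + 10.01 × €0.42 = €24.024 + €4.2042 = €28.23

€28.23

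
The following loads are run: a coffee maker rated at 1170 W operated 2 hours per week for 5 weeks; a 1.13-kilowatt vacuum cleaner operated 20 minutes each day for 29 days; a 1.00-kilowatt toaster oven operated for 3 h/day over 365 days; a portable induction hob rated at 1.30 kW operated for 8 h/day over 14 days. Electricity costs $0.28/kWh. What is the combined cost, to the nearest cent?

$353.70

coffee maker: Runtime = 2 h/week × 5 weeks = 10 h
coffee maker: 1.17 kW × 10 h = 11.7 kWh
vacuum cleaner: Runtime = 20 min × 29 = 580 min = 9.666666… h
vacuum cleaner: 1.13 kW × 9.666666… h = 10.923333… kWh
toaster oven: Runtime = 3 h/day × 365 days = 1095 h
toaster oven: 1 kW × 1095 h = 1095 kWh
portable induction hob: Runtime = 8 h/day × 14 days = 112 h
portable induction hob: 1.3 kW × 112 h = 145.6 kWh
Total energy = 1263.223333… kWh
Cost = 1263.223333… × $0.28 = $353.70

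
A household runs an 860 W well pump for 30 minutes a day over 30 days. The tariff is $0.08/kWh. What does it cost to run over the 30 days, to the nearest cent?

Runtime = 30 min × 30 = 900 min = 15 h
Energy = 0.86 kW × 15 h = 12.9 kWh
Cost = 12.9 kWh × $0.08/kWh = $1.03

$1.03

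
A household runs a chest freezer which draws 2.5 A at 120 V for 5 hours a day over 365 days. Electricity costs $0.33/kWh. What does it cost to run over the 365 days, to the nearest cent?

Power = 2.5 A × 120 V = 300 W = 0.3 kW
Runtime = 5 h/day × 365 days = 1825 h
Energy = 0.3 kW × 1825 h = 547.5 kWh
Cost = 547.5 kWh × $0.33/kWh = $180.68

$180.68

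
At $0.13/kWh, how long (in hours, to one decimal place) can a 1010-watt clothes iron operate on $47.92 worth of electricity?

Energy available = $47.92 ÷ $0.13/kWh = 368.6154 kWh
Hours = 368.6154 kWh ÷ 1.01 kW = 365.0 h

365.0 h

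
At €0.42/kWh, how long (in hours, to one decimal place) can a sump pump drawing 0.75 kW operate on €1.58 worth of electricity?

5.0 h

Energy available = €1.58 ÷ €0.42/kWh = 3.7619 kWh
Hours = 3.7619 kWh ÷ 0.75 kW = 5.0 h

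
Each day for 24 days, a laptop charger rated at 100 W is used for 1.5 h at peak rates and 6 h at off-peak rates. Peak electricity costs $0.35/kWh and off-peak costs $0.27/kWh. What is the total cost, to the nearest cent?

Peak energy = 0.1 kW × 1.5 h × 24 = 3.6 kWh
Off-peak energy = 0.1 kW × 6 h × 24 = 14.4 kWh
Cost = 3.6 × $0.35 + 14.4 × $0.27 = $1.26 + $3.888 = $5.15

$5.15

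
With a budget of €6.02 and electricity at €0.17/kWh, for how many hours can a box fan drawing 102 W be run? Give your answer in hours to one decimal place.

Energy available = €6.02 ÷ €0.17/kWh = 35.4118 kWh
Hours = 35.4118 kWh ÷ 0.102 kW = 347.2 h

347.2 h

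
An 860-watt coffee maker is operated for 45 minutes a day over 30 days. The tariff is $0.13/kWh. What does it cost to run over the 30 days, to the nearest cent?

Runtime = 45 min × 30 = 1350 min = 22.5 h
Energy = 0.86 kW × 22.5 h = 19.35 kWh
Cost = 19.35 kWh × $0.13/kWh = $2.52

$2.52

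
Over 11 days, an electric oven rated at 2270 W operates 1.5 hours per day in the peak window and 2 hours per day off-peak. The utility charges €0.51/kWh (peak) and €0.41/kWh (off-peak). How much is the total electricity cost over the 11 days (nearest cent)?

€39.58

Peak energy = 2.27 kW × 1.5 h × 11 = 37.455 kWh
Off-peak energy = 2.27 kW × 2 h × 11 = 49.94 kWh
Cost = 37.455 × €0.51 + 49.94 × €0.41 = €19.10205 + €20.4754 = €39.58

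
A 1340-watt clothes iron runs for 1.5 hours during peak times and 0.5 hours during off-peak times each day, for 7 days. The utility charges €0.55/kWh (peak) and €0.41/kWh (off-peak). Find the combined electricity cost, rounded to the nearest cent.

Peak energy = 1.34 kW × 1.5 h × 7 = 14.07 kWh
Off-peak energy = 1.34 kW × 0.5 h × 7 = 4.69 kWh
Cost = 14.07 × €0.55 + 4.69 × €0.41 = €7.7385 + €1.9229 = €9.66

€9.66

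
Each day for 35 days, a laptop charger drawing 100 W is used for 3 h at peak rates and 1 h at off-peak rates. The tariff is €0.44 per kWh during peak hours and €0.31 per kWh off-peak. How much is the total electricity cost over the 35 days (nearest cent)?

€5.71

Peak energy = 0.1 kW × 3 h × 35 = 10.5 kWh
Off-peak energy = 0.1 kW × 1 h × 35 = 3.5 kWh
Cost = 10.5 × €0.44 + 3.5 × €0.31 = €4.62 + €1.085 = €5.71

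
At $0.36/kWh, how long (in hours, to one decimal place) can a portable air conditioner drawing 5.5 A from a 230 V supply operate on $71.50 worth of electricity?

157.0 h

Power = 5.5 A × 230 V = 1265 W = 1.265 kW
Energy available = $71.50 ÷ $0.36/kWh = 198.6111 kWh
Hours = 198.6111 kWh ÷ 1.265 kW = 157.0 h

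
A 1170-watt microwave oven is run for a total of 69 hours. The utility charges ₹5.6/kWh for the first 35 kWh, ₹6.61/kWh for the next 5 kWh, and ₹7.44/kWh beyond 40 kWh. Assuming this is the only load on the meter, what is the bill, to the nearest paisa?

Energy = 1.17 kW × 69 h = 80.73 kWh
Tier 1 (0–35 kWh): 35 × ₹5.6 = ₹196
Tier 2 (35–40 kWh): 5 × ₹6.61 = ₹33.05
Above 40 kWh: 40.73 × ₹7.44 = ₹303.0312
Bill = ₹532.08

₹532.08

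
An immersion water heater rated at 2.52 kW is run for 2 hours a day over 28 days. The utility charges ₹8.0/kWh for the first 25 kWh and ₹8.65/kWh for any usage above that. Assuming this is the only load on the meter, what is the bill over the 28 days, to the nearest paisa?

Runtime = 2 h/day × 28 days = 56 h
Energy = 2.52 kW × 56 h = 141.12 kWh
Tier 1 (0–25 kWh): 25 × ₹8.0 = ₹200
Above 25 kWh: 116.12 × ₹8.65 = ₹1004.438
Bill = ₹1204.44

₹1204.44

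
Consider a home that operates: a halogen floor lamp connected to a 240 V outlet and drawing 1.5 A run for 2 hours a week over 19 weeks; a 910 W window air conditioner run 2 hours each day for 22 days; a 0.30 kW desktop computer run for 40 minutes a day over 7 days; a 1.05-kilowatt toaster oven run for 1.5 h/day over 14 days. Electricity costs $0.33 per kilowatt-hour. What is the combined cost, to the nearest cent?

$25.47

halogen floor lamp: Power = 1.5 A × 240 V = 360 W = 0.36 kW
halogen floor lamp: Runtime = 2 h/week × 19 weeks = 38 h
halogen floor lamp: 0.36 kW × 38 h = 13.68 kWh
window air conditioner: Runtime = 2 h/day × 22 days = 44 h
window air conditioner: 0.91 kW × 44 h = 40.04 kWh
desktop computer: Runtime = 40 min × 7 = 280 min = 4.666666… h
desktop computer: 0.3 kW × 4.666666… h = 1.4 kWh
toaster oven: Runtime = 1.5 h/day × 14 days = 21 h
toaster oven: 1.05 kW × 21 h = 22.05 kWh
Total energy = 77.17 kWh
Cost = 77.17 × $0.33 = $25.47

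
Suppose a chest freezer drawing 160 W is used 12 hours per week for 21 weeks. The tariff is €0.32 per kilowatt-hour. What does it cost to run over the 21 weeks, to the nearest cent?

€12.90

Runtime = 12 h/week × 21 weeks = 252 h
Energy = 0.16 kW × 252 h = 40.32 kWh
Cost = 40.32 kWh × €0.32/kWh = €12.90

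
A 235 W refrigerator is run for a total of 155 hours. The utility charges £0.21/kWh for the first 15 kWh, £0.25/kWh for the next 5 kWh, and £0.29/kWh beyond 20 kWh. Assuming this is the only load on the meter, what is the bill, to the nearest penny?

£9.16

Energy = 0.235 kW × 155 h = 36.425 kWh
Tier 1 (0–15 kWh): 15 × £0.21 = £3.15
Tier 2 (15–20 kWh): 5 × £0.25 = £1.25
Above 20 kWh: 16.425 × £0.29 = £4.76325
Bill = £9.16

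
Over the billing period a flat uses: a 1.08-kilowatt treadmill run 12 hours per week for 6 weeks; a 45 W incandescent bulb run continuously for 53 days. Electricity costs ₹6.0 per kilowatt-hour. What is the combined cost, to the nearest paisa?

₹810.00

treadmill: Runtime = 12 h/week × 6 weeks = 72 h
treadmill: 1.08 kW × 72 h = 77.76 kWh
incandescent bulb: Runtime = 24 h × 53 = 1272 h
incandescent bulb: 0.045 kW × 1272 h = 57.24 kWh
Total energy = 135 kWh
Cost = 135 × ₹6.0 = ₹810.00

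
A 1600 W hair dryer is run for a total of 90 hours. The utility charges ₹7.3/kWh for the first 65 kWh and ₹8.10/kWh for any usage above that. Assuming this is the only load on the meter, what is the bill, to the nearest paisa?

Energy = 1.6 kW × 90 h = 144 kWh
Tier 1 (0–65 kWh): 65 × ₹7.3 = ₹474.5
Above 65 kWh: 79 × ₹8.10 = ₹639.9
Bill = ₹1114.40

₹1114.40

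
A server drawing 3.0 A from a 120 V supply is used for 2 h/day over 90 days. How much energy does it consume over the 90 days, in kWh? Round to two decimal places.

Power = 3.0 A × 120 V = 360 W = 0.36 kW
Runtime = 2 h/day × 90 days = 180 h
Energy = 0.36 kW × 180 h = 64.8 kWh

64.80 kWh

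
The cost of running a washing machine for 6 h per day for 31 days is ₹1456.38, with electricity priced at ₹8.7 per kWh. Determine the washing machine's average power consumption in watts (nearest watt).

900 W

Energy = ₹1456.38 ÷ ₹8.7/kWh = 167.4 kWh
Runtime = 6 h/day × 31 days = 186 h
Power = 167.4 kWh ÷ 186 h = 0.9 kW = 900 W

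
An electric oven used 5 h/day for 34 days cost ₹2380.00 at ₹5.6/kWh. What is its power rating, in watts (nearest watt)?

2500 W

Energy = ₹2380.00 ÷ ₹5.6/kWh = 425 kWh
Runtime = 5 h/day × 34 days = 170 h
Power = 425 kWh ÷ 170 h = 2.5 kW = 2500 W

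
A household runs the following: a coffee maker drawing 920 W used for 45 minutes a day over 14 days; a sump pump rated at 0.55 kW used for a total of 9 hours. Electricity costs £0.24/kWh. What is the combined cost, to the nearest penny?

£3.51

coffee maker: Runtime = 45 min × 14 = 630 min = 10.5 h
coffee maker: 0.92 kW × 10.5 h = 9.66 kWh
sump pump: 0.55 kW × 9 h = 4.95 kWh
Total energy = 14.61 kWh
Cost = 14.61 × £0.24 = £3.51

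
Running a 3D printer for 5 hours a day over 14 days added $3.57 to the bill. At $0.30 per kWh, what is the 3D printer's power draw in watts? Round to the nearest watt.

Energy = $3.57 ÷ $0.30/kWh = 11.9 kWh
Runtime = 5 h/day × 14 days = 70 h
Power = 11.9 kWh ÷ 70 h = 0.17 kW = 170 W

170 W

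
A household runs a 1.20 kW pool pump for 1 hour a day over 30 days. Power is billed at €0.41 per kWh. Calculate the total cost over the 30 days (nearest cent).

Runtime = 1 h/day × 30 days = 30 h
Energy = 1.2 kW × 30 h = 36 kWh
Cost = 36 kWh × €0.41/kWh = €14.76

€14.76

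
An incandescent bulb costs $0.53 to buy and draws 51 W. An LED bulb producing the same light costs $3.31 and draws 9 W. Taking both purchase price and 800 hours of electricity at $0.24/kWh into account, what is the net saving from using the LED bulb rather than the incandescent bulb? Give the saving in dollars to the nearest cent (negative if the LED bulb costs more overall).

incandescent bulb: $0.53 + (51/1000) kW × 800 h × $0.24 = $0.53 + $9.792 = $10.322
LED bulb: $3.31 + (9/1000) kW × 800 h × $0.24 = $3.31 + $1.728 = $5.038
Saving = $10.322 − $5.038 = $5.284 → $5.28

$5.28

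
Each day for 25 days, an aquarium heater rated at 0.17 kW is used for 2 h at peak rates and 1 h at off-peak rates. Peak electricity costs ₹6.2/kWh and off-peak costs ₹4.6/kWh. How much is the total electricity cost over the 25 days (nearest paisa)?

₹72.25

Peak energy = 0.17 kW × 2 h × 25 = 8.5 kWh
Off-peak energy = 0.17 kW × 1 h × 25 = 4.25 kWh
Cost = 8.5 × ₹6.2 + 4.25 × ₹4.6 = ₹52.7 + ₹19.55 = ₹72.25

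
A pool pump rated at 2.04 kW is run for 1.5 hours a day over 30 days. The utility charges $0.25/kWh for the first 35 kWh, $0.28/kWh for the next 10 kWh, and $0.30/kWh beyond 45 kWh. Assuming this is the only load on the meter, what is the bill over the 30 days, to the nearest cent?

Runtime = 1.5 h/day × 30 days = 45 h
Energy = 2.04 kW × 45 h = 91.8 kWh
Tier 1 (0–35 kWh): 35 × $0.25 = $8.75
Tier 2 (35–45 kWh): 10 × $0.28 = $2.8
Above 45 kWh: 46.8 × $0.30 = $14.04
Bill = $25.59

$25.59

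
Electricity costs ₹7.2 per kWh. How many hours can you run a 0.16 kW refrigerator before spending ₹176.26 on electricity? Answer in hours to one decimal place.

153.0 h

Energy available = ₹176.26 ÷ ₹7.2/kWh = 24.4806 kWh
Hours = 24.4806 kWh ÷ 0.16 kW = 153.0 h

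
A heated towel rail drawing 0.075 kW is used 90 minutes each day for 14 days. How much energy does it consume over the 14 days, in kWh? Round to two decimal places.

1.58 kWh

Runtime = 90 min × 14 = 1260 min = 21 h
Energy = 0.075 kW × 21 h = 1.575 kWh ≈ 1.58 kWh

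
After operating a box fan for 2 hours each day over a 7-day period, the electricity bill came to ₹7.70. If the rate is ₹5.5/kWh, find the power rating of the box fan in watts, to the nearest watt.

100 W

Energy = ₹7.70 ÷ ₹5.5/kWh = 1.4 kWh
Runtime = 2 h/day × 7 days = 14 h
Power = 1.4 kWh ÷ 14 h = 0.1 kW = 100 W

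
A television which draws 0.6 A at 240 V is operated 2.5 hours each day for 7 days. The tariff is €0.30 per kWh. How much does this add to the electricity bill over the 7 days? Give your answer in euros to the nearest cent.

Power = 0.6 A × 240 V = 144 W = 0.144 kW
Runtime = 2.5 h/day × 7 days = 17.5 h
Energy = 0.144 kW × 17.5 h = 2.52 kWh
Cost = 2.52 kWh × €0.30/kWh = €0.76

€0.76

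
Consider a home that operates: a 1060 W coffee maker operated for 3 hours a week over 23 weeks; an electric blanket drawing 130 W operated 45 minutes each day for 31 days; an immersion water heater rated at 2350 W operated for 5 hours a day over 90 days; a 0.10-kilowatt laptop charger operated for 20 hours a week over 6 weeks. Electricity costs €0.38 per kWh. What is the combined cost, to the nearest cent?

coffee maker: Runtime = 3 h/week × 23 weeks = 69 h
coffee maker: 1.06 kW × 69 h = 73.14 kWh
electric blanket: Runtime = 45 min × 31 = 1395 min = 23.25 h
electric blanket: 0.13 kW × 23.25 h = 3.0225 kWh
immersion water heater: Runtime = 5 h/day × 90 days = 450 h
immersion water heater: 2.35 kW × 450 h = 1057.5 kWh
laptop charger: Runtime = 20 h/week × 6 weeks = 120 h
laptop charger: 0.1 kW × 120 h = 12 kWh
Total energy = 1145.6625 kWh
Cost = 1145.6625 × €0.38 = €435.35

€435.35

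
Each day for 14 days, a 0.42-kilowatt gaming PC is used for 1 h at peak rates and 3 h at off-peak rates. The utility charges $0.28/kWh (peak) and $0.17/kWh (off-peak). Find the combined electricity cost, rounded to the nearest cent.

Peak energy = 0.42 kW × 1 h × 14 = 5.88 kWh
Off-peak energy = 0.42 kW × 3 h × 14 = 17.64 kWh
Cost = 5.88 × $0.28 + 17.64 × $0.17 = $1.6464 + $2.9988 = $4.65

$4.65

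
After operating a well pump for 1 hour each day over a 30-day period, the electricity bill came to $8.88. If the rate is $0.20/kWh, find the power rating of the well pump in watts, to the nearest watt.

1480 W

Energy = $8.88 ÷ $0.20/kWh = 44.4 kWh
Runtime = 1 h/day × 30 days = 30 h
Power = 44.4 kWh ÷ 30 h = 1.48 kW = 1480 W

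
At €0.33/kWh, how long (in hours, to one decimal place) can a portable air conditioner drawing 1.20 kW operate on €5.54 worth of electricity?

Energy available = €5.54 ÷ €0.33/kWh = 16.7879 kWh
Hours = 16.7879 kWh ÷ 1.2 kW = 14.0 h

14.0 h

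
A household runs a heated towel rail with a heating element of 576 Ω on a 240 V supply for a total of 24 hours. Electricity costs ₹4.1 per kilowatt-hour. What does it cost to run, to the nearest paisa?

₹9.84

Power = V²/R = 240²/576 = 100 W = 0.1 kW
Energy = 0.1 kW × 24 h = 2.4 kWh
Cost = 2.4 kWh × ₹4.1/kWh = ₹9.84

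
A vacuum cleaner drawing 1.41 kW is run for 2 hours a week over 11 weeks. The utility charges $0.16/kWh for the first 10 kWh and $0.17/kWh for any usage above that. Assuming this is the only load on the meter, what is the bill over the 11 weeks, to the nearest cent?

Runtime = 2 h/week × 11 weeks = 22 h
Energy = 1.41 kW × 22 h = 31.02 kWh
Tier 1 (0–10 kWh): 10 × $0.16 = $1.6
Above 10 kWh: 21.02 × $0.17 = $3.5734
Bill = $5.17

$5.17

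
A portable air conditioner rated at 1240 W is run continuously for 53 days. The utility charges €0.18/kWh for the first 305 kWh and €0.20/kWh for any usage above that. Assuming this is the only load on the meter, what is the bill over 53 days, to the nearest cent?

€309.36

Runtime = 24 h × 53 = 1272 h
Energy = 1.24 kW × 1272 h = 1577.28 kWh
Tier 1 (0–305 kWh): 305 × €0.18 = €54.9
Above 305 kWh: 1272.28 × €0.20 = €254.456
Bill = €309.36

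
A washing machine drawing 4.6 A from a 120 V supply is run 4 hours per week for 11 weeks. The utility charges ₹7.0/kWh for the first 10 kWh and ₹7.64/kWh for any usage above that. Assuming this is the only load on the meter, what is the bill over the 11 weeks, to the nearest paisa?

Power = 4.6 A × 120 V = 552 W = 0.552 kW
Runtime = 4 h/week × 11 weeks = 44 h
Energy = 0.552 kW × 44 h = 24.288 kWh
Tier 1 (0–10 kWh): 10 × ₹7.0 = ₹70
Above 10 kWh: 14.288 × ₹7.64 = ₹109.16032
Bill = ₹179.16

₹179.16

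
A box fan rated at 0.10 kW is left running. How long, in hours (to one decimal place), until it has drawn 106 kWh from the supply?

Hours = 106 kWh ÷ 0.1 kW = 1060.0 h

1060.0 h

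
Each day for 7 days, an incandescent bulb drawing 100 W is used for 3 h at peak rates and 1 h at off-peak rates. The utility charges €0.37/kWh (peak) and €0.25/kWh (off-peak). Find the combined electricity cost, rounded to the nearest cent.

€0.95

Peak energy = 0.1 kW × 3 h × 7 = 2.1 kWh
Off-peak energy = 0.1 kW × 1 h × 7 = 0.7 kWh
Cost = 2.1 × €0.37 + 0.7 × €0.25 = €0.777 + €0.175 = €0.95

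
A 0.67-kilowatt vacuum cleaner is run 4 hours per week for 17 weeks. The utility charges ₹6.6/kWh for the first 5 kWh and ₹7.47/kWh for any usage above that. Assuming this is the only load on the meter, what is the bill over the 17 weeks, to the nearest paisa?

Runtime = 4 h/week × 17 weeks = 68 h
Energy = 0.67 kW × 68 h = 45.56 kWh
Tier 1 (0–5 kWh): 5 × ₹6.6 = ₹33
Above 5 kWh: 40.56 × ₹7.47 = ₹302.9832
Bill = ₹335.98

₹335.98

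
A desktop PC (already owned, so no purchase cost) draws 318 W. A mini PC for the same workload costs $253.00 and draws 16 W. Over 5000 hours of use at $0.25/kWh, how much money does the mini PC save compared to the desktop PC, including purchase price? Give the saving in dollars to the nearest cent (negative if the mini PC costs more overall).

$124.50

desktop PC: $0.00 + (318/1000) kW × 5000 h × $0.25 = $0.00 + $397.5 = $397.5
mini PC: $253.00 + (16/1000) kW × 5000 h × $0.25 = $253.00 + $20 = $273
Saving = $397.5 − $273 = $124.5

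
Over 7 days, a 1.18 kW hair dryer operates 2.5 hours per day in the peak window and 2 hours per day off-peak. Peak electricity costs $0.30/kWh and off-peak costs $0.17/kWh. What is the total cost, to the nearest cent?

Peak energy = 1.18 kW × 2.5 h × 7 = 20.65 kWh
Off-peak energy = 1.18 kW × 2 h × 7 = 16.52 kWh
Cost = 20.65 × $0.30 + 16.52 × $0.17 = $6.195 + $2.8084 = $9.00

$9.00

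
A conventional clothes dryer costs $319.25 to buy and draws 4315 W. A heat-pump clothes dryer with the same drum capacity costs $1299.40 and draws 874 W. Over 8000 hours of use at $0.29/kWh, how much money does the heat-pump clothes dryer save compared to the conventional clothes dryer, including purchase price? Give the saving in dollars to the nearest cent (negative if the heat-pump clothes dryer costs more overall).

conventional clothes dryer: $319.25 + (4315/1000) kW × 8000 h × $0.29 = $319.25 + $10010.8 = $10330.05
heat-pump clothes dryer: $1299.40 + (874/1000) kW × 8000 h × $0.29 = $1299.40 + $2027.68 = $3327.08
Saving = $10330.05 − $3327.08 = $7002.97

$7002.97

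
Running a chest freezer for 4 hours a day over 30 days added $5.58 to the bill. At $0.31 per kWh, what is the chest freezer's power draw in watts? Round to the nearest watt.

150 W

Energy = $5.58 ÷ $0.31/kWh = 18 kWh
Runtime = 4 h/day × 30 days = 120 h
Power = 18 kWh ÷ 120 h = 0.15 kW = 150 W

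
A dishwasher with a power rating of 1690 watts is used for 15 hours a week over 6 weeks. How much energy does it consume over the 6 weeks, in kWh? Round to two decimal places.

Runtime = 15 h/week × 6 weeks = 90 h
Energy = 1.69 kW × 90 h = 152.1 kWh

152.10 kWh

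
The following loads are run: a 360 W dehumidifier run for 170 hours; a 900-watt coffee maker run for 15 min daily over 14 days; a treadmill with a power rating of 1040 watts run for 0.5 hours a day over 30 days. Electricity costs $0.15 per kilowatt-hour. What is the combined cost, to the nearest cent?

dehumidifier: 0.36 kW × 170 h = 61.2 kWh
coffee maker: Runtime = 15 min × 14 = 210 min = 3.5 h
coffee maker: 0.9 kW × 3.5 h = 3.15 kWh
treadmill: Runtime = 0.5 h/day × 30 days = 15 h
treadmill: 1.04 kW × 15 h = 15.6 kWh
Total energy = 79.95 kWh
Cost = 79.95 × $0.15 = $11.99

$11.99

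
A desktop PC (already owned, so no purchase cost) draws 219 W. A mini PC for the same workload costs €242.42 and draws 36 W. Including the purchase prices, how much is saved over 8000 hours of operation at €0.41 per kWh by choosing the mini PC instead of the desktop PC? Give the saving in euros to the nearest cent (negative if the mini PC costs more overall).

€357.82

desktop PC: €0.00 + (219/1000) kW × 8000 h × €0.41 = €0.00 + €718.32 = €718.32
mini PC: €242.42 + (36/1000) kW × 8000 h × €0.41 = €242.42 + €118.08 = €360.5
Saving = €718.32 − €360.5 = €357.82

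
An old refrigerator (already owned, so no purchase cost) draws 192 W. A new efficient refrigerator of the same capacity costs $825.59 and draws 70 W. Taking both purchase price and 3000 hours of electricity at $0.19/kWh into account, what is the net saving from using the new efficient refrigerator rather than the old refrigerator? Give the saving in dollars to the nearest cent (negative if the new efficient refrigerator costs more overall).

-$756.05

old refrigerator: $0.00 + (192/1000) kW × 3000 h × $0.19 = $0.00 + $109.44 = $109.44
new efficient refrigerator: $825.59 + (70/1000) kW × 3000 h × $0.19 = $825.59 + $39.9 = $865.49
Saving = $109.44 − $865.49 = −$756.05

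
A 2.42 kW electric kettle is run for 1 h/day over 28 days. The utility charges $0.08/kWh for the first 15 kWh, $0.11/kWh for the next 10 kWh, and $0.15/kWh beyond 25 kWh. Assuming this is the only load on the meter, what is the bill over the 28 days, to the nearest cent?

Runtime = 1 h/day × 28 days = 28 h
Energy = 2.42 kW × 28 h = 67.76 kWh
Tier 1 (0–15 kWh): 15 × $0.08 = $1.2
Tier 2 (15–25 kWh): 10 × $0.11 = $1.1
Above 25 kWh: 42.76 × $0.15 = $6.414
Bill = $8.71

$8.71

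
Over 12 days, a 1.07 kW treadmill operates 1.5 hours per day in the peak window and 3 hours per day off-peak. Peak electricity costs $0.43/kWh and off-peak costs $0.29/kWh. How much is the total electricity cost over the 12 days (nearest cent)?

Peak energy = 1.07 kW × 1.5 h × 12 = 19.26 kWh
Off-peak energy = 1.07 kW × 3 h × 12 = 38.52 kWh
Cost = 19.26 × $0.43 + 38.52 × $0.29 = $8.2818 + $11.1708 = $19.45

$19.45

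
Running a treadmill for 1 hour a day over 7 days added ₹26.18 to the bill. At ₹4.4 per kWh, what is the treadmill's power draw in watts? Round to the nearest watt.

850 W

Energy = ₹26.18 ÷ ₹4.4/kWh = 5.95 kWh
Runtime = 1 h/day × 7 days = 7 h
Power = 5.95 kWh ÷ 7 h = 0.85 kW = 850 W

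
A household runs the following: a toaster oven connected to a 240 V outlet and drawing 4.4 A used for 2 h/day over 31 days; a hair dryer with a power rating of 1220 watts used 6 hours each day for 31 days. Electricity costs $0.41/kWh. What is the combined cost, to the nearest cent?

toaster oven: Power = 4.4 A × 240 V = 1056 W = 1.056 kW
toaster oven: Runtime = 2 h/day × 31 days = 62 h
toaster oven: 1.056 kW × 62 h = 65.472 kWh
hair dryer: Runtime = 6 h/day × 31 days = 186 h
hair dryer: 1.22 kW × 186 h = 226.92 kWh
Total energy = 292.392 kWh
Cost = 292.392 × $0.41 = $119.88

$119.88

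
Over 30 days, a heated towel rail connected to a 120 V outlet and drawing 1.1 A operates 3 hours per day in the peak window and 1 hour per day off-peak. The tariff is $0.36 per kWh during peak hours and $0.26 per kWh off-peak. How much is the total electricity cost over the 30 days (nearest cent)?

Power = 1.1 A × 120 V = 132 W = 0.132 kW
Peak energy = 0.132 kW × 3 h × 30 = 11.88 kWh
Off-peak energy = 0.132 kW × 1 h × 30 = 3.96 kWh
Cost = 11.88 × $0.36 + 3.96 × $0.26 = $4.2768 + $1.0296 = $5.31

$5.31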